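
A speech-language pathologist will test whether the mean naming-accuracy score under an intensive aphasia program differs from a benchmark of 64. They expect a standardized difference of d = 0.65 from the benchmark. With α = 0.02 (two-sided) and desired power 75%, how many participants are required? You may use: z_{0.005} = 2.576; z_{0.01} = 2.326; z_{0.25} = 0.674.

For a one-sample test: n = ((z_{α/2} + z_β) / d)².
z_{α/2} + z_β = 2.326 + 0.674 = 3.000.
n = (3.000 / 0.65)² = 4.615² = 21.30.
Round up.

n = 22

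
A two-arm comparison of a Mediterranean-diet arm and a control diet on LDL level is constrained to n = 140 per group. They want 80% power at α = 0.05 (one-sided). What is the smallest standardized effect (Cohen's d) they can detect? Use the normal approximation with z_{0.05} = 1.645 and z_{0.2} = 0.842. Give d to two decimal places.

d_min ≈ 0.30

For two independent groups of n = 140 each: d_min = (z_{α} + z_β)·√(2/n).
z-sum = 1.645 + 0.842 = 2.487.
d_min = 2.487 × √(2/140) = 2.487 × 0.1195 = 0.297.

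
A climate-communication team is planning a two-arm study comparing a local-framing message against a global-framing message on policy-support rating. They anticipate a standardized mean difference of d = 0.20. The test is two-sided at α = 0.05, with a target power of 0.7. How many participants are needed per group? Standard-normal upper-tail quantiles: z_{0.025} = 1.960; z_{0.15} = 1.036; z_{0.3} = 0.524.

For two independent groups with equal n: n = 2·((z_{α/2} + z_β) / d)².
z_{α/2} + z_β = 1.960 + 0.524 = 2.484.
n = 2 × (2.484 / 0.20)² = 2 × 12.420² = 2 × 154.26 = 308.5.
Round up to the next whole participant.

n = 309 per group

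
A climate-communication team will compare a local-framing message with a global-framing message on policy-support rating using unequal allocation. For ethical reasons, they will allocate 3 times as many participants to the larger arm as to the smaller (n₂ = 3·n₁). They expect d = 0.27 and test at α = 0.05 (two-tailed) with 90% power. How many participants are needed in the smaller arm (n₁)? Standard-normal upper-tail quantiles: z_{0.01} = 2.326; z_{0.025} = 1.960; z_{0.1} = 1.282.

With allocation ratio k = n₂/n₁ = 3, Var(x̄₁−x̄₂) = σ²(1/n₁ + 1/(k·n₁)) = σ²·(k+1)/(k·n₁).
So n₁ = (1 + 1/k)·((z_{α/2} + z_β)/d)² = 1.333 × (3.242/0.27)².
n₁ = 1.333 × 144.18 = 192.2.
Round up: n₁ = 193, giving n₂ = 3 × 193 = 579.

n₁ = 193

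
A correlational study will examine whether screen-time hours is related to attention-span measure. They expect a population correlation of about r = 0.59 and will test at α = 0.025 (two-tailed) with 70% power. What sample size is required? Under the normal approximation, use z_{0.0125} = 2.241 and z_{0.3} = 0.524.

n = 20

Fisher's z: C = ½·ln((1+r)/(1−r)) = ½·ln(3.8780) = 0.6777.
n = ((z_{α/2} + z_β)/C)² + 3.
(2.241 + 0.524) / 0.6777 = 2.765 / 0.6777 = 4.080.
n = 4.080² + 3 = 16.65 + 3 = 19.6.
Round up.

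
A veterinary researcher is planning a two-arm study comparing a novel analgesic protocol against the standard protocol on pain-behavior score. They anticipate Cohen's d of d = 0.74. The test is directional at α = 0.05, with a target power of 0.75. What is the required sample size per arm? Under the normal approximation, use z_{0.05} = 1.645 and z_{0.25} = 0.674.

n = 20 per group

For two independent groups with equal n: n = 2·((z_{α} + z_β) / d)².
z_{α} + z_β = 1.645 + 0.674 = 2.319.
n = 2 × (2.319 / 0.74)² = 2 × 3.134² = 2 × 9.82 = 19.6.
Round up to the next whole participant.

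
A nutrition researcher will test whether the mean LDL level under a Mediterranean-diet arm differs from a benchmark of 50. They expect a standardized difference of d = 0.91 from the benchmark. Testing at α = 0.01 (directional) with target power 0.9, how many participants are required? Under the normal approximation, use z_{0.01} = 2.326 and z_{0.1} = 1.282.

For a one-sample test: n = ((z_{α} + z_β) / d)².
z_{α} + z_β = 2.326 + 1.282 = 3.608.
n = (3.608 / 0.91)² = 3.965² = 15.72.
Round up.

n = 16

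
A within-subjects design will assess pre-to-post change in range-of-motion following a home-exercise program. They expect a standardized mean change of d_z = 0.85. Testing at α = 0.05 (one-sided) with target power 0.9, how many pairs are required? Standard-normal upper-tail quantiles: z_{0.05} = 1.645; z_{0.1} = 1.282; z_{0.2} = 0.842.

n = 12 pairs

For a paired (one-sample on differences) test: n = ((z_{α} + z_β) / d)².
z_{α} + z_β = 1.645 + 1.282 = 2.927.
n = (2.927 / 0.85)² = 3.444² = 11.86.
Round up.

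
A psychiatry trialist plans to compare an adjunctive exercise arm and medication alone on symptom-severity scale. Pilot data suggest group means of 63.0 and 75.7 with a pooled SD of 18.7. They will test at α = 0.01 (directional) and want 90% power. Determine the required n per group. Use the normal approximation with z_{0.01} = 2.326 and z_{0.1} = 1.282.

n = 57 per group

Cohen's d = |M₁ − M₂| / SD_pooled = |63.0 − 75.7| / 18.7 = 12.7 / 18.7 = 0.679.
For two independent groups with equal n: n = 2·((z_{α} + z_β) / d)².
z_{α} + z_β = 2.326 + 1.282 = 3.608.
n = 2 × (3.608 / 0.679)² = 2 × 5.314² = 2 × 28.24 = 56.5.
Round up to the next whole participant.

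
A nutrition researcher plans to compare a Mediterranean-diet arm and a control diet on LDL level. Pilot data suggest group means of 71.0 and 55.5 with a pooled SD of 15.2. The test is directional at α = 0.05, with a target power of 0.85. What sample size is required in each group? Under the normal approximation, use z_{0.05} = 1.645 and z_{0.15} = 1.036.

Cohen's d = |M₁ − M₂| / SD_pooled = |71.0 − 55.5| / 15.2 = 15.5 / 15.2 = 1.020.
For two independent groups with equal n: n = 2·((z_{α} + z_β) / d)².
z_{α} + z_β = 1.645 + 1.036 = 2.681.
n = 2 × (2.681 / 1.020)² = 2 × 2.628² = 2 × 6.91 = 13.8.
Round up to the next whole participant.

n = 14 per group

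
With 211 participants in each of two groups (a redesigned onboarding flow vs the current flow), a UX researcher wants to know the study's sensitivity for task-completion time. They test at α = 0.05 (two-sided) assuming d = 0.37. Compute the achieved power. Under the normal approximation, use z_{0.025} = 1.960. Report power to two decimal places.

For two equal groups, power = Φ(d·√(n/2) − z_{α/2}).
d·√(n/2) = 0.37 × √(211/2) = 0.37 × 10.271 = 3.800.
z_β = 3.800 − 1.960 = 1.840.
Power = Φ(1.840) = 0.967.

power ≈ 0.97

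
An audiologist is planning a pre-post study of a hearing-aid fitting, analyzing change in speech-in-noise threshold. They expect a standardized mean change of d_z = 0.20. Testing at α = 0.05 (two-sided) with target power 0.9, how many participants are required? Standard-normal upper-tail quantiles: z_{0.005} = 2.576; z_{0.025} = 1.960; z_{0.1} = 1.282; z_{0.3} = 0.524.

For a paired (one-sample on differences) test: n = ((z_{α/2} + z_β) / d)².
z_{α/2} + z_β = 1.960 + 1.282 = 3.242.
n = (3.242 / 0.20)² = 16.210² = 262.76.
Round up.

n = 263 pairs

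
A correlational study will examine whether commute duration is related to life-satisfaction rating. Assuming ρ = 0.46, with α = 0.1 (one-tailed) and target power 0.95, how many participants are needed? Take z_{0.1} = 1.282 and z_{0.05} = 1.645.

Fisher's z: C = ½·ln((1+r)/(1−r)) = ½·ln(2.7037) = 0.4973.
n = ((z_{α} + z_β)/C)² + 3.
(1.282 + 1.645) / 0.4973 = 2.927 / 0.4973 = 5.886.
n = 5.886² + 3 = 34.64 + 3 = 37.6.
Round up.

n = 38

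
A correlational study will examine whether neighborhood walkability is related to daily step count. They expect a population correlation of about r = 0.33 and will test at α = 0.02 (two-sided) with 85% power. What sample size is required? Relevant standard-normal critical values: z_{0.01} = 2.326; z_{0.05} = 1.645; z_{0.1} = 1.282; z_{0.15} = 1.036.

Fisher's z: C = ½·ln((1+r)/(1−r)) = ½·ln(1.9851) = 0.3428.
n = ((z_{α/2} + z_β)/C)² + 3.
(2.326 + 1.036) / 0.3428 = 3.362 / 0.3428 = 9.807.
n = 9.807² + 3 = 96.19 + 3 = 99.2.
Round up.

n = 100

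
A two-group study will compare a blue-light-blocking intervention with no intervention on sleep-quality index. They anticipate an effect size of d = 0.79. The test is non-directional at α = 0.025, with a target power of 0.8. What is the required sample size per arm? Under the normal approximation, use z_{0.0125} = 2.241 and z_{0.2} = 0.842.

n = 31 per group

For two independent groups with equal n: n = 2·((z_{α/2} + z_β) / d)².
z_{α/2} + z_β = 2.241 + 0.842 = 3.083.
n = 2 × (3.083 / 0.79)² = 2 × 3.903² = 2 × 15.23 = 30.5.
Round up to the next whole participant.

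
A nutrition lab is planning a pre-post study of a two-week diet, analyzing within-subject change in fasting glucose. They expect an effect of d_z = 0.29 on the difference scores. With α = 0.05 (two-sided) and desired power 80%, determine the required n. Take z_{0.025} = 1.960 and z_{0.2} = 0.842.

For a paired (one-sample on differences) test: n = ((z_{α/2} + z_β) / d)².
z_{α/2} + z_β = 1.960 + 0.842 = 2.802.
n = (2.802 / 0.29)² = 9.662² = 93.36.
Round up.

n = 94 pairs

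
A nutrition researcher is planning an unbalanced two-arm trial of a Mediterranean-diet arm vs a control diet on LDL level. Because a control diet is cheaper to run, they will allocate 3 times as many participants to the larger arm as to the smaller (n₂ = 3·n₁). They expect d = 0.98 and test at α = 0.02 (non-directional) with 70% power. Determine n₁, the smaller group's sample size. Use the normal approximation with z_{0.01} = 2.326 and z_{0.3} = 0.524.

With allocation ratio k = n₂/n₁ = 3, Var(x̄₁−x̄₂) = σ²(1/n₁ + 1/(k·n₁)) = σ²·(k+1)/(k·n₁).
So n₁ = (1 + 1/k)·((z_{α/2} + z_β)/d)² = 1.333 × (2.850/0.98)².
n₁ = 1.333 × 8.46 = 11.3.
Round up: n₁ = 12, giving n₂ = 3 × 12 = 36.

n₁ = 12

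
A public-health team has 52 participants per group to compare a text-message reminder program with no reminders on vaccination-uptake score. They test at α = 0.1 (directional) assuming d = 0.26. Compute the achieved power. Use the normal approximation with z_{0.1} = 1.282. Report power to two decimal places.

For two equal groups, power = Φ(d·√(n/2) − z_{α}).
d·√(n/2) = 0.26 × √(52/2) = 0.26 × 5.099 = 1.326.
z_β = 1.326 − 1.282 = 0.044.
Power = Φ(0.044) = 0.517.

power ≈ 0.52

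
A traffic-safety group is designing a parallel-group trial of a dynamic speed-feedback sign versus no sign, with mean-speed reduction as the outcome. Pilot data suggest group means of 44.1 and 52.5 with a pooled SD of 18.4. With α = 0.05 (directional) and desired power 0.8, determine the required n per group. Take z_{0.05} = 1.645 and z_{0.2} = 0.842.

Cohen's d = |M₁ − M₂| / SD_pooled = |44.1 − 52.5| / 18.4 = 8.4 / 18.4 = 0.457.
For two independent groups with equal n: n = 2·((z_{α} + z_β) / d)².
z_{α} + z_β = 1.645 + 0.842 = 2.487.
n = 2 × (2.487 / 0.457)² = 2 × 5.442² = 2 × 29.62 = 59.2.
Round up to the next whole participant.

n = 60 per group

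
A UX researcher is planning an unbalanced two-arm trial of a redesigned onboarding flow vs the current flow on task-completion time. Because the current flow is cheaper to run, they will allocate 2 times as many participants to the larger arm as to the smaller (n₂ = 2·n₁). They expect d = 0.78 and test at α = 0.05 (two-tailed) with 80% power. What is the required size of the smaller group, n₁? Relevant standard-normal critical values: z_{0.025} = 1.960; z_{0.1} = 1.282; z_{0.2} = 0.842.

With allocation ratio k = n₂/n₁ = 2, Var(x̄₁−x̄₂) = σ²(1/n₁ + 1/(k·n₁)) = σ²·(k+1)/(k·n₁).
So n₁ = (1 + 1/k)·((z_{α/2} + z_β)/d)² = 1.500 × (2.802/0.78)².
n₁ = 1.500 × 12.90 = 19.4.
Round up: n₁ = 20, giving n₂ = 2 × 20 = 40.

n₁ = 20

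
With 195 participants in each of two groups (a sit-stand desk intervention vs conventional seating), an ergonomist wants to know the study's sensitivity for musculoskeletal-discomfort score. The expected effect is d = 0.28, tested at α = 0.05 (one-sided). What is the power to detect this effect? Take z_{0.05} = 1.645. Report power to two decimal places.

power ≈ 0.87

For two equal groups, power = Φ(d·√(n/2) − z_{α}).
d·√(n/2) = 0.28 × √(195/2) = 0.28 × 9.874 = 2.765.
z_β = 2.765 − 1.645 = 1.120.
Power = Φ(1.120) = 0.869.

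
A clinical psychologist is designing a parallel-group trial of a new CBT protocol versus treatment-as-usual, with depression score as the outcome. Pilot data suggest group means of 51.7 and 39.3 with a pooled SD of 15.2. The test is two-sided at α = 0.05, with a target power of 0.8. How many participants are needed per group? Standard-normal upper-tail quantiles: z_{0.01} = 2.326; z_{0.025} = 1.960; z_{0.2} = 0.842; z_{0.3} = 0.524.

n = 24 per group

Cohen's d = |M₁ − M₂| / SD_pooled = |51.7 − 39.3| / 15.2 = 12.4 / 15.2 = 0.816.
For two independent groups with equal n: n = 2·((z_{α/2} + z_β) / d)².
z_{α/2} + z_β = 1.960 + 0.842 = 2.802.
n = 2 × (2.802 / 0.816)² = 2 × 3.434² = 2 × 11.79 = 23.6.
Round up to the next whole participant.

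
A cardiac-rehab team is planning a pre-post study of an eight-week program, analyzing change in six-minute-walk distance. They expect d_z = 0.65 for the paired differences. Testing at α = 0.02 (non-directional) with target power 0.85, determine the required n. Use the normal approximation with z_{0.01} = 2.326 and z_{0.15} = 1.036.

For a paired (one-sample on differences) test: n = ((z_{α/2} + z_β) / d)².
z_{α/2} + z_β = 2.326 + 1.036 = 3.362.
n = (3.362 / 0.65)² = 5.172² = 26.75.
Round up.

n = 27 pairs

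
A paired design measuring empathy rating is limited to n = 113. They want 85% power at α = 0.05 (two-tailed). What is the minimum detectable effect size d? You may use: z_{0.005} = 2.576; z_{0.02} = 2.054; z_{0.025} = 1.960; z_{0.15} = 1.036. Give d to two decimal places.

d_min ≈ 0.28

For a single sample (or paired design) of n = 113: d_min = (z_{α/2} + z_β)/√n.
z-sum = 1.960 + 1.036 = 2.996.
d_min = 2.996 / √113 = 2.996 / 10.630 = 0.282.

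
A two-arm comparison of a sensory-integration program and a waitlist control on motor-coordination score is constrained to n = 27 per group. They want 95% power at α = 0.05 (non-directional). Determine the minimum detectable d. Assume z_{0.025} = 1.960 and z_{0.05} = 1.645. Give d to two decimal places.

For two independent groups of n = 27 each: d_min = (z_{α/2} + z_β)·√(2/n).
z-sum = 1.960 + 1.645 = 3.605.
d_min = 3.605 × √(2/27) = 3.605 × 0.2722 = 0.981.

d_min ≈ 0.98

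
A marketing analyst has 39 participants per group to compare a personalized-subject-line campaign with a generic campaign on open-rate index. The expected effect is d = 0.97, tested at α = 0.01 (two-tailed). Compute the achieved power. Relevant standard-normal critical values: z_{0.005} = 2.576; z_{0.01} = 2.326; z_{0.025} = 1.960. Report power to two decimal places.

For two equal groups, power = Φ(d·√(n/2) − z_{α/2}).
d·√(n/2) = 0.97 × √(39/2) = 0.97 × 4.416 = 4.283.
z_β = 4.283 − 2.576 = 1.707.
Power = Φ(1.707) = 0.956.

power ≈ 0.96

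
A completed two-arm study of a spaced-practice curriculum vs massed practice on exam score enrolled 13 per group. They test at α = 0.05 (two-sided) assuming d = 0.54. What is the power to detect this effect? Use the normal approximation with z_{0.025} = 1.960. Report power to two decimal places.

power ≈ 0.28

For two equal groups, power = Φ(d·√(n/2) − z_{α/2}).
d·√(n/2) = 0.54 × √(13/2) = 0.54 × 2.550 = 1.377.
z_β = 1.377 − 1.960 = -0.583.
Power = Φ(-0.583) = 0.280.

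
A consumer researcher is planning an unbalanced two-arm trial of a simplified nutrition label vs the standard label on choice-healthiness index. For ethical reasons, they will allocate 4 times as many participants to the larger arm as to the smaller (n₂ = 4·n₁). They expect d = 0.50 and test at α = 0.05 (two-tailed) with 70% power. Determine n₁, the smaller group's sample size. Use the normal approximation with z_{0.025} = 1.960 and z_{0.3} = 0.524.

n₁ = 31

With allocation ratio k = n₂/n₁ = 4, Var(x̄₁−x̄₂) = σ²(1/n₁ + 1/(k·n₁)) = σ²·(k+1)/(k·n₁).
So n₁ = (1 + 1/k)·((z_{α/2} + z_β)/d)² = 1.250 × (2.484/0.50)².
n₁ = 1.250 × 24.68 = 30.9.
Round up: n₁ = 31, giving n₂ = 4 × 31 = 124.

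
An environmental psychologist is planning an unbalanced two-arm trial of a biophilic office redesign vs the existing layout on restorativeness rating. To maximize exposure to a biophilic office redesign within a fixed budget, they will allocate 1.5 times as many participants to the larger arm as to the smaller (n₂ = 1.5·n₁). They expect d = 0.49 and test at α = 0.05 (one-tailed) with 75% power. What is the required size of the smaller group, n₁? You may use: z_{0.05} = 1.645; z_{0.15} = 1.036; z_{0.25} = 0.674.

n₁ = 38

With allocation ratio k = n₂/n₁ = 1.5, Var(x̄₁−x̄₂) = σ²(1/n₁ + 1/(k·n₁)) = σ²·(k+1)/(k·n₁).
So n₁ = (1 + 1/k)·((z_{α} + z_β)/d)² = 1.667 × (2.319/0.49)².
n₁ = 1.667 × 22.40 = 37.3.
Round up: n₁ = 38, giving n₂ = 1.5 × 38 = 57.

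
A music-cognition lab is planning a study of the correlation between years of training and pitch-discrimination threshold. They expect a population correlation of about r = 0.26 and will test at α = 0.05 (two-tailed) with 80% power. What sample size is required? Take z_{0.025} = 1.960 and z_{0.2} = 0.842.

Fisher's z: C = ½·ln((1+r)/(1−r)) = ½·ln(1.7027) = 0.2661.
n = ((z_{α/2} + z_β)/C)² + 3.
(1.960 + 0.842) / 0.2661 = 2.802 / 0.2661 = 10.530.
n = 10.530² + 3 = 110.88 + 3 = 113.9.
Round up.

n = 114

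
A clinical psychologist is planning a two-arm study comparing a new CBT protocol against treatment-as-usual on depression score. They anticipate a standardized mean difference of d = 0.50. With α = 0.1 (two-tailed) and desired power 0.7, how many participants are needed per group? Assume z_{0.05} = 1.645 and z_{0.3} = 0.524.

n = 38 per group

For two independent groups with equal n: n = 2·((z_{α/2} + z_β) / d)².
z_{α/2} + z_β = 1.645 + 0.524 = 2.169.
n = 2 × (2.169 / 0.50)² = 2 × 4.338² = 2 × 18.82 = 37.6.
Round up to the next whole participant.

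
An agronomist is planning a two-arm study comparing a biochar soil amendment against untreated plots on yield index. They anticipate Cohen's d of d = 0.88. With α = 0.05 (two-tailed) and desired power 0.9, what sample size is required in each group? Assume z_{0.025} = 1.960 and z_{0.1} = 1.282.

For two independent groups with equal n: n = 2·((z_{α/2} + z_β) / d)².
z_{α/2} + z_β = 1.960 + 1.282 = 3.242.
n = 2 × (3.242 / 0.88)² = 2 × 3.684² = 2 × 13.57 = 27.1.
Round up to the next whole participant.

n = 28 per group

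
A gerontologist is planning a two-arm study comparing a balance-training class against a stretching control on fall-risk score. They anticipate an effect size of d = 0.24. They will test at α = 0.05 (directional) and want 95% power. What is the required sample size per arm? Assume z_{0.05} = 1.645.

For two independent groups with equal n: n = 2·((z_{α} + z_β) / d)².
z_{α} + z_β = 1.645 + 1.645 = 3.290.
n = 2 × (3.290 / 0.24)² = 2 × 13.708² = 2 × 187.92 = 375.8.
Round up to the next whole participant.

n = 376 per group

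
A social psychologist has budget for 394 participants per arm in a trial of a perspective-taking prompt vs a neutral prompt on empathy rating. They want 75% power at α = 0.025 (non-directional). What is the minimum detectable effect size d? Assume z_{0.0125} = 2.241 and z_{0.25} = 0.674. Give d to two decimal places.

For two independent groups of n = 394 each: d_min = (z_{α/2} + z_β)·√(2/n).
z-sum = 2.241 + 0.674 = 2.915.
d_min = 2.915 × √(2/394) = 2.915 × 0.0712 = 0.208.

d_min ≈ 0.21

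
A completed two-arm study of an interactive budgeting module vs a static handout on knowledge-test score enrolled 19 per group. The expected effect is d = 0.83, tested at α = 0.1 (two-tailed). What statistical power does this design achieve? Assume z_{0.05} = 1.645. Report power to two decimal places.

For two equal groups, power = Φ(d·√(n/2) − z_{α/2}).
d·√(n/2) = 0.83 × √(19/2) = 0.83 × 3.082 = 2.558.
z_β = 2.558 − 1.645 = 0.913.
Power = Φ(0.913) = 0.819.

power ≈ 0.82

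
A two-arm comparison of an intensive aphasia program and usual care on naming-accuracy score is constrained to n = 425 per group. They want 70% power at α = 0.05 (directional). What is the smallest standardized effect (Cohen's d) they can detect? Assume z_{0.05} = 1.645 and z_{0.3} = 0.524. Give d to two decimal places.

d_min ≈ 0.15

For two independent groups of n = 425 each: d_min = (z_{α} + z_β)·√(2/n).
z-sum = 1.645 + 0.524 = 2.169.
d_min = 2.169 × √(2/425) = 2.169 × 0.0686 = 0.149.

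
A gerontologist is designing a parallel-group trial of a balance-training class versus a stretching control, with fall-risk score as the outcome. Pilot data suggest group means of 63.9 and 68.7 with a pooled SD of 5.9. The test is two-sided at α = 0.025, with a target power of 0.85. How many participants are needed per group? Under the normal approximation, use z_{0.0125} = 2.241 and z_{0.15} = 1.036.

Cohen's d = |M₁ − M₂| / SD_pooled = |63.9 − 68.7| / 5.9 = 4.8 / 5.9 = 0.814.
For two independent groups with equal n: n = 2·((z_{α/2} + z_β) / d)².
z_{α/2} + z_β = 2.241 + 1.036 = 3.277.
n = 2 × (3.277 / 0.814)² = 2 × 4.026² = 2 × 16.21 = 32.4.
Round up to the next whole participant.

n = 33 per group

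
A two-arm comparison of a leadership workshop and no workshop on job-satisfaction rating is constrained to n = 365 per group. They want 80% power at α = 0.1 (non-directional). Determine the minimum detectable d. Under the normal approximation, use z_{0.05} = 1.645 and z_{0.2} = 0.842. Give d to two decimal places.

For two independent groups of n = 365 each: d_min = (z_{α/2} + z_β)·√(2/n).
z-sum = 1.645 + 0.842 = 2.487.
d_min = 2.487 × √(2/365) = 2.487 × 0.0740 = 0.184.

d_min ≈ 0.18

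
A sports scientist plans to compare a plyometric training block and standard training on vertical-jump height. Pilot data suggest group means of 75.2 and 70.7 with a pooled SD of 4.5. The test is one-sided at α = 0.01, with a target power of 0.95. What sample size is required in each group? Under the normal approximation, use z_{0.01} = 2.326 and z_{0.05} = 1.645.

Cohen's d = |M₁ − M₂| / SD_pooled = |75.2 − 70.7| / 4.5 = 4.5 / 4.5 = 1.000.
For two independent groups with equal n: n = 2·((z_{α} + z_β) / d)².
z_{α} + z_β = 2.326 + 1.645 = 3.971.
n = 2 × (3.971 / 1.000)² = 2 × 3.971² = 2 × 15.77 = 31.5.
Round up to the next whole participant.

n = 32 per group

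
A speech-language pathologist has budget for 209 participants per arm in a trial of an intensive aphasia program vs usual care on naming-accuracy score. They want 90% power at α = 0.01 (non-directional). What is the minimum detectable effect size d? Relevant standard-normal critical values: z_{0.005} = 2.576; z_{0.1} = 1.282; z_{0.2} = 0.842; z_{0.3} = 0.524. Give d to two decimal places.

For two independent groups of n = 209 each: d_min = (z_{α/2} + z_β)·√(2/n).
z-sum = 2.576 + 1.282 = 3.858.
d_min = 3.858 × √(2/209) = 3.858 × 0.0978 = 0.377.

d_min ≈ 0.38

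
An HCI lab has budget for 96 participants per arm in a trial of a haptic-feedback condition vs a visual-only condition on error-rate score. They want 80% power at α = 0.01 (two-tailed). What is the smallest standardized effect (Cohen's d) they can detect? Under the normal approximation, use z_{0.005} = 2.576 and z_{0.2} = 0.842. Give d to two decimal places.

For two independent groups of n = 96 each: d_min = (z_{α/2} + z_β)·√(2/n).
z-sum = 2.576 + 0.842 = 3.418.
d_min = 3.418 × √(2/96) = 3.418 × 0.1443 = 0.493.

d_min ≈ 0.49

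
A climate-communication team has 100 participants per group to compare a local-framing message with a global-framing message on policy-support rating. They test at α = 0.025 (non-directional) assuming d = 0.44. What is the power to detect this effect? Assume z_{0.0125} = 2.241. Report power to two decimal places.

For two equal groups, power = Φ(d·√(n/2) − z_{α/2}).
d·√(n/2) = 0.44 × √(100/2) = 0.44 × 7.071 = 3.111.
z_β = 3.111 − 2.241 = 0.870.
Power = Φ(0.870) = 0.808.

power ≈ 0.81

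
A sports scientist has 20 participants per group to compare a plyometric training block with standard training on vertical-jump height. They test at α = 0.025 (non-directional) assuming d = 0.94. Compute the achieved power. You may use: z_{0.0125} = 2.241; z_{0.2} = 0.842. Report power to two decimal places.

For two equal groups, power = Φ(d·√(n/2) − z_{α/2}).
d·√(n/2) = 0.94 × √(20/2) = 0.94 × 3.162 = 2.973.
z_β = 2.973 − 2.241 = 0.732.
Power = Φ(0.732) = 0.768.

power ≈ 0.77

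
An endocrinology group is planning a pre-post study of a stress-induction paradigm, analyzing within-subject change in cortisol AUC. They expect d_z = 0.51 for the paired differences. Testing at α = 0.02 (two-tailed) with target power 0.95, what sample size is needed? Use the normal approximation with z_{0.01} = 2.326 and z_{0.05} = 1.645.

For a paired (one-sample on differences) test: n = ((z_{α/2} + z_β) / d)².
z_{α/2} + z_β = 2.326 + 1.645 = 3.971.
n = (3.971 / 0.51)² = 7.786² = 60.63.
Round up.

n = 61 pairs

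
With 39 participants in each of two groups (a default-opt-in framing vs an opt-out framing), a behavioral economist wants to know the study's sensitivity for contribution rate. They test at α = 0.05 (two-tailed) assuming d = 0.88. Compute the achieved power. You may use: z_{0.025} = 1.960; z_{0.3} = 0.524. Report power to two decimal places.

For two equal groups, power = Φ(d·√(n/2) − z_{α/2}).
d·√(n/2) = 0.88 × √(39/2) = 0.88 × 4.416 = 3.886.
z_β = 3.886 − 1.960 = 1.926.
Power = Φ(1.926) = 0.973.

power ≈ 0.97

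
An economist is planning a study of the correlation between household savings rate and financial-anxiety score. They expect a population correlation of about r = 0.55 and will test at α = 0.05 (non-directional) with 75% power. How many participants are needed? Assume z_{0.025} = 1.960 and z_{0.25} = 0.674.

n = 22

Fisher's z: C = ½·ln((1+r)/(1−r)) = ½·ln(3.4444) = 0.6184.
n = ((z_{α/2} + z_β)/C)² + 3.
(1.960 + 0.674) / 0.6184 = 2.634 / 0.6184 = 4.259.
n = 4.259² + 3 = 18.14 + 3 = 21.1.
Round up.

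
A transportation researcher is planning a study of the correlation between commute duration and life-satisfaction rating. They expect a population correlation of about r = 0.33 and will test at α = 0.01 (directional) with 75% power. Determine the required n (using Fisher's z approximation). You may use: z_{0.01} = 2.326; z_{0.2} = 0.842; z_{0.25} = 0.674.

n = 80

Fisher's z: C = ½·ln((1+r)/(1−r)) = ½·ln(1.9851) = 0.3428.
n = ((z_{α} + z_β)/C)² + 3.
(2.326 + 0.674) / 0.3428 = 3.000 / 0.3428 = 8.751.
n = 8.751² + 3 = 76.59 + 3 = 79.6.
Round up.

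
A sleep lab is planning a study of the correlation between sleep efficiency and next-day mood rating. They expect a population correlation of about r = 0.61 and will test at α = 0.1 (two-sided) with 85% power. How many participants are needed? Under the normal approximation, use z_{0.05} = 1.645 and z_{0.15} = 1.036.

n = 18

Fisher's z: C = ½·ln((1+r)/(1−r)) = ½·ln(4.1282) = 0.7089.
n = ((z_{α/2} + z_β)/C)² + 3.
(1.645 + 1.036) / 0.7089 = 2.681 / 0.7089 = 3.782.
n = 3.782² + 3 = 14.30 + 3 = 17.3.
Round up.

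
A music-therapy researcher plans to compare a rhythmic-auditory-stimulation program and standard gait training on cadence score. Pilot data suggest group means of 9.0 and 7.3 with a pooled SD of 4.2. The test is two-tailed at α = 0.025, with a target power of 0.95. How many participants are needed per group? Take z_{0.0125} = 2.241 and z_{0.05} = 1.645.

Cohen's d = |M₁ − M₂| / SD_pooled = |9.0 − 7.3| / 4.2 = 1.7 / 4.2 = 0.405.
For two independent groups with equal n: n = 2·((z_{α/2} + z_β) / d)².
z_{α/2} + z_β = 2.241 + 1.645 = 3.886.
n = 2 × (3.886 / 0.405)² = 2 × 9.595² = 2 × 92.07 = 184.1.
Round up to the next whole participant.

n = 185 per group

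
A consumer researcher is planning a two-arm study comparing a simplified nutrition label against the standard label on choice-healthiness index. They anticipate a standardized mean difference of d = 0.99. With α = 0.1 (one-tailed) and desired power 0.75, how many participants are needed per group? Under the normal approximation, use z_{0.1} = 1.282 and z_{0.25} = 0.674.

For two independent groups with equal n: n = 2·((z_{α} + z_β) / d)².
z_{α} + z_β = 1.282 + 0.674 = 1.956.
n = 2 × (1.956 / 0.99)² = 2 × 1.976² = 2 × 3.90 = 7.8.
Round up to the next whole participant.

n = 8 per group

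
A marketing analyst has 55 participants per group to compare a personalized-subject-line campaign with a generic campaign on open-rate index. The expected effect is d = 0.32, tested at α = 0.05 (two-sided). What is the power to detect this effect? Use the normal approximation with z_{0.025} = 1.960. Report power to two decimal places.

For two equal groups, power = Φ(d·√(n/2) − z_{α/2}).
d·√(n/2) = 0.32 × √(55/2) = 0.32 × 5.244 = 1.678.
z_β = 1.678 − 1.960 = -0.282.
Power = Φ(-0.282) = 0.389.

power ≈ 0.39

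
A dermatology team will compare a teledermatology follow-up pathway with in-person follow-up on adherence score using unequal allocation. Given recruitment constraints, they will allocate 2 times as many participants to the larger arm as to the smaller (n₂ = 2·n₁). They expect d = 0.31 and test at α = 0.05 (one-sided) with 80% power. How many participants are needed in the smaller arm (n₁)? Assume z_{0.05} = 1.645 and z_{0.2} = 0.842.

n₁ = 97

With allocation ratio k = n₂/n₁ = 2, Var(x̄₁−x̄₂) = σ²(1/n₁ + 1/(k·n₁)) = σ²·(k+1)/(k·n₁).
So n₁ = (1 + 1/k)·((z_{α} + z_β)/d)² = 1.500 × (2.487/0.31)².
n₁ = 1.500 × 64.36 = 96.5.
Round up: n₁ = 97, giving n₂ = 2 × 97 = 194.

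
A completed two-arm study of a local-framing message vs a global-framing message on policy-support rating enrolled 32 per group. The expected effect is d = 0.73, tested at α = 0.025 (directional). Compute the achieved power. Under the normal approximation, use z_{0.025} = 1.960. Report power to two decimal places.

For two equal groups, power = Φ(d·√(n/2) − z_{α}).
d·√(n/2) = 0.73 × √(32/2) = 0.73 × 4.000 = 2.920.
z_β = 2.920 − 1.960 = 0.960.
Power = Φ(0.960) = 0.831.

power ≈ 0.83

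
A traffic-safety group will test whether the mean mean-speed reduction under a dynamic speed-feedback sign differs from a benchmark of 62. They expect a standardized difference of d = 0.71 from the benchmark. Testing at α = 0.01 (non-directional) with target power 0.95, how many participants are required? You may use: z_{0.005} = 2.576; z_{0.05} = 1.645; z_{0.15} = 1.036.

For a one-sample test: n = ((z_{α/2} + z_β) / d)².
z_{α/2} + z_β = 2.576 + 1.645 = 4.221.
n = (4.221 / 0.71)² = 5.945² = 35.34.
Round up.

n = 36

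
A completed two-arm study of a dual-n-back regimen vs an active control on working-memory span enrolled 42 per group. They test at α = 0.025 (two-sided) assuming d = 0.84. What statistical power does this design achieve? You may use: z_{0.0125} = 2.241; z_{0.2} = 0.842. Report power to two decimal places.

power ≈ 0.95

For two equal groups, power = Φ(d·√(n/2) − z_{α/2}).
d·√(n/2) = 0.84 × √(42/2) = 0.84 × 4.583 = 3.849.
z_β = 3.849 − 2.241 = 1.608.
Power = Φ(1.608) = 0.946.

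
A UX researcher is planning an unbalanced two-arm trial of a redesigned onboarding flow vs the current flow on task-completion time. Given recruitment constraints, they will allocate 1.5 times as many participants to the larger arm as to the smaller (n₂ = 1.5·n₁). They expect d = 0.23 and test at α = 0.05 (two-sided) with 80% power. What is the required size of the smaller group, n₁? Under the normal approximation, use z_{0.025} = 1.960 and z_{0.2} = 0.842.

n₁ = 248

With allocation ratio k = n₂/n₁ = 1.5, Var(x̄₁−x̄₂) = σ²(1/n₁ + 1/(k·n₁)) = σ²·(k+1)/(k·n₁).
So n₁ = (1 + 1/k)·((z_{α/2} + z_β)/d)² = 1.667 × (2.802/0.23)².
n₁ = 1.667 × 148.42 = 247.4.
Round up: n₁ = 248, giving n₂ = 1.5 × 248 = 372.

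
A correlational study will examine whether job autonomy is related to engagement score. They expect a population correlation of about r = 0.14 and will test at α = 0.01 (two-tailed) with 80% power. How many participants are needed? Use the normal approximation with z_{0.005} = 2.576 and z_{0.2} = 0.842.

Fisher's z: C = ½·ln((1+r)/(1−r)) = ½·ln(1.3256) = 0.1409.
n = ((z_{α/2} + z_β)/C)² + 3.
(2.576 + 0.842) / 0.1409 = 3.418 / 0.1409 = 24.258.
n = 24.258² + 3 = 588.47 + 3 = 591.5.
Round up.

n = 592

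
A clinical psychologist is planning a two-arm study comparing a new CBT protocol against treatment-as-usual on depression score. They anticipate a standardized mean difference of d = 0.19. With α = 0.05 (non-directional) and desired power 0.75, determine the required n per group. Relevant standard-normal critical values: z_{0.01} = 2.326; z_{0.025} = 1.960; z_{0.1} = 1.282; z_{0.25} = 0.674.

For two independent groups with equal n: n = 2·((z_{α/2} + z_β) / d)².
z_{α/2} + z_β = 1.960 + 0.674 = 2.634.
n = 2 × (2.634 / 0.19)² = 2 × 13.863² = 2 × 192.19 = 384.4.
Round up to the next whole participant.

n = 385 per group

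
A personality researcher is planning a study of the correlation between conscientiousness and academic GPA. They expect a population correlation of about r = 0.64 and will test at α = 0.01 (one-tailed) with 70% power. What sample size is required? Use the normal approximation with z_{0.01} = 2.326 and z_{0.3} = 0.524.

Fisher's z: C = ½·ln((1+r)/(1−r)) = ½·ln(4.5556) = 0.7582.
n = ((z_{α} + z_β)/C)² + 3.
(2.326 + 0.524) / 0.7582 = 2.850 / 0.7582 = 3.759.
n = 3.759² + 3 = 14.13 + 3 = 17.1.
Round up.

n = 18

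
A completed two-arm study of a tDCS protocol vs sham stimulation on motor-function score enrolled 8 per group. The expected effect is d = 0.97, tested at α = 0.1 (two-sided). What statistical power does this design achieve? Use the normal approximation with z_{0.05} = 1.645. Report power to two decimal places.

For two equal groups, power = Φ(d·√(n/2) − z_{α/2}).
d·√(n/2) = 0.97 × √(8/2) = 0.97 × 2.000 = 1.940.
z_β = 1.940 − 1.645 = 0.295.
Power = Φ(0.295) = 0.616.

power ≈ 0.62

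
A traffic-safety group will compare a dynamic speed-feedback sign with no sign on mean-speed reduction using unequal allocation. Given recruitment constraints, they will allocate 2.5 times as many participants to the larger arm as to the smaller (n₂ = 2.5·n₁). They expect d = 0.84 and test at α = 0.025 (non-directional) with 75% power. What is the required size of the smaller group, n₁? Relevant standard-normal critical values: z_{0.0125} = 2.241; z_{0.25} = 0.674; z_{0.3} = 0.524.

With allocation ratio k = n₂/n₁ = 2.5, Var(x̄₁−x̄₂) = σ²(1/n₁ + 1/(k·n₁)) = σ²·(k+1)/(k·n₁).
So n₁ = (1 + 1/k)·((z_{α/2} + z_β)/d)² = 1.400 × (2.915/0.84)².
n₁ = 1.400 × 12.04 = 16.9.
Round up: n₁ = 17, giving n₂ = ⌈2.5 × 17⌉ = ⌈42.5⌉ = 43.

n₁ = 17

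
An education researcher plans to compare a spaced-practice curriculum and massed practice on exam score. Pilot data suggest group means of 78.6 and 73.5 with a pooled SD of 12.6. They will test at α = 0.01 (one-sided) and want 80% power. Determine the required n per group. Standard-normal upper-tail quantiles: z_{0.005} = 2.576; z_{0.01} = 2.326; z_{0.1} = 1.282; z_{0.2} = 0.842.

n = 123 per group

Cohen's d = |M₁ − M₂| / SD_pooled = |78.6 − 73.5| / 12.6 = 5.1 / 12.6 = 0.405.
For two independent groups with equal n: n = 2·((z_{α} + z_β) / d)².
z_{α} + z_β = 2.326 + 0.842 = 3.168.
n = 2 × (3.168 / 0.405)² = 2 × 7.822² = 2 × 61.19 = 122.4.
Round up to the next whole participant.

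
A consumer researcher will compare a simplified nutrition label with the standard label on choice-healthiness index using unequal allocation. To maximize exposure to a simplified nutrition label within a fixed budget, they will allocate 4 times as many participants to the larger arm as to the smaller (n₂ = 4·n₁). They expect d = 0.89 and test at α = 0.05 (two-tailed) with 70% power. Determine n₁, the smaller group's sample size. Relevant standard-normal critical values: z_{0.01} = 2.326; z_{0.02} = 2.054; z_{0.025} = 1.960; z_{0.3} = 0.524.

n₁ = 10

With allocation ratio k = n₂/n₁ = 4, Var(x̄₁−x̄₂) = σ²(1/n₁ + 1/(k·n₁)) = σ²·(k+1)/(k·n₁).
So n₁ = (1 + 1/k)·((z_{α/2} + z_β)/d)² = 1.250 × (2.484/0.89)².
n₁ = 1.250 × 7.79 = 9.7.
Round up: n₁ = 10, giving n₂ = 4 × 10 = 40.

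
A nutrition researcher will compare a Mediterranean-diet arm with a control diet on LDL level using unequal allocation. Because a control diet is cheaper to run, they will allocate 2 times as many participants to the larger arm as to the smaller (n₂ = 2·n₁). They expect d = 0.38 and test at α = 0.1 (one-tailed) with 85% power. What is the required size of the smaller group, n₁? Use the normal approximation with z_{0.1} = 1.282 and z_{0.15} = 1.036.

With allocation ratio k = n₂/n₁ = 2, Var(x̄₁−x̄₂) = σ²(1/n₁ + 1/(k·n₁)) = σ²·(k+1)/(k·n₁).
So n₁ = (1 + 1/k)·((z_{α} + z_β)/d)² = 1.500 × (2.318/0.38)².
n₁ = 1.500 × 37.21 = 55.8.
Round up: n₁ = 56, giving n₂ = 2 × 56 = 112.

n₁ = 56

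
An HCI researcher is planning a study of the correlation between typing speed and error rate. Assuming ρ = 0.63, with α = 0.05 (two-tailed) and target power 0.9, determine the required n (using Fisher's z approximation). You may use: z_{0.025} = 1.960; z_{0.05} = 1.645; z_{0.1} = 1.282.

n = 23

Fisher's z: C = ½·ln((1+r)/(1−r)) = ½·ln(4.4054) = 0.7414.
n = ((z_{α/2} + z_β)/C)² + 3.
(1.960 + 1.282) / 0.7414 = 3.242 / 0.7414 = 4.373.
n = 4.373² + 3 = 19.12 + 3 = 22.1.
Round up.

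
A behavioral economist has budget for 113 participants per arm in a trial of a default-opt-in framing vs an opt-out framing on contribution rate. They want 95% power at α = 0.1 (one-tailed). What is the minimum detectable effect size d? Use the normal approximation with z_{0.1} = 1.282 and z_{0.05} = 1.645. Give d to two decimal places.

d_min ≈ 0.39

For two independent groups of n = 113 each: d_min = (z_{α} + z_β)·√(2/n).
z-sum = 1.282 + 1.645 = 2.927.
d_min = 2.927 × √(2/113) = 2.927 × 0.1330 = 0.389.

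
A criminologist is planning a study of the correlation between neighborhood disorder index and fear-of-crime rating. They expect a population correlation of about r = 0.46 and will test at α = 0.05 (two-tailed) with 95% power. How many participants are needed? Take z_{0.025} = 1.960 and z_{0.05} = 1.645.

Fisher's z: C = ½·ln((1+r)/(1−r)) = ½·ln(2.7037) = 0.4973.
n = ((z_{α/2} + z_β)/C)² + 3.
(1.960 + 1.645) / 0.4973 = 3.605 / 0.4973 = 7.249.
n = 7.249² + 3 = 52.55 + 3 = 55.6.
Round up.

n = 56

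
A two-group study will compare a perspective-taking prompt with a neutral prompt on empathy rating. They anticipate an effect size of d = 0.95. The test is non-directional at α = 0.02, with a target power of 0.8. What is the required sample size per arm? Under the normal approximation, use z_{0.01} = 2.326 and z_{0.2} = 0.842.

For two independent groups with equal n: n = 2·((z_{α/2} + z_β) / d)².
z_{α/2} + z_β = 2.326 + 0.842 = 3.168.
n = 2 × (3.168 / 0.95)² = 2 × 3.335² = 2 × 11.12 = 22.2.
Round up to the next whole participant.

n = 23 per group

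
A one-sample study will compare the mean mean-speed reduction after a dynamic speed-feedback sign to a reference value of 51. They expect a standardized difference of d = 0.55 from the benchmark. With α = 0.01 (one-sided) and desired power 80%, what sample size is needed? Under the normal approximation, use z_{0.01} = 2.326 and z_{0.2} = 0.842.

n = 34

For a one-sample test: n = ((z_{α} + z_β) / d)².
z_{α} + z_β = 2.326 + 0.842 = 3.168.
n = (3.168 / 0.55)² = 5.760² = 33.18.
Round up.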